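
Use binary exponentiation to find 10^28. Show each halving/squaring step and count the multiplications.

Computing 10^28 by squaring (build up from 10^1; each line after the first costs one multiplication):

10^1 = 10
10^2 = (10^1)^2 = 10^2 = 100
10^3 = 10 * 10^2 = 10 * 100 = 1000
10^6 = (10^3)^2 = 1000^2 = 1000000
10^7 = 10 * 10^6 = 10 * 1000000 = 10000000
10^14 = (10^7)^2 = 10000000^2 = 100000000000000
10^28 = (10^14)^2 = 100000000000000^2 = 10000000000000000000000000000

Result: 10000000000000000000000000000
Multiplications needed: 6 (6 lines after 10^1)

10^28 = 10000000000000000000000000000. Using exponentiation by squaring, this requires 6 multiplications. The key idea: if the exponent is even, square the half-power; if odd, multiply by the base once.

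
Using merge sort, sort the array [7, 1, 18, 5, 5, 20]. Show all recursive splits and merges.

Merge sort trace:

Split: [7, 1, 18, 5, 5, 20] -> [7, 1, 18] and [5, 5, 20]
  Split: [7, 1, 18] -> [7] and [1, 18]
    Split: [1, 18] -> [1] and [18]
    Merge: [1] + [18] -> [1, 18]
  Merge: [7] + [1, 18] -> [1, 7, 18]
  Split: [5, 5, 20] -> [5] and [5, 20]
    Split: [5, 20] -> [5] and [20]
    Merge: [5] + [20] -> [5, 20]
  Merge: [5] + [5, 20] -> [5, 5, 20]
Merge: [1, 7, 18] + [5, 5, 20] -> [1, 5, 5, 7, 18, 20]

Final sorted array: [1, 5, 5, 7, 18, 20]

The merge sort proceeds by recursively splitting the array and merging sorted halves.
After all merges, the sorted array is [1, 5, 5, 7, 18, 20].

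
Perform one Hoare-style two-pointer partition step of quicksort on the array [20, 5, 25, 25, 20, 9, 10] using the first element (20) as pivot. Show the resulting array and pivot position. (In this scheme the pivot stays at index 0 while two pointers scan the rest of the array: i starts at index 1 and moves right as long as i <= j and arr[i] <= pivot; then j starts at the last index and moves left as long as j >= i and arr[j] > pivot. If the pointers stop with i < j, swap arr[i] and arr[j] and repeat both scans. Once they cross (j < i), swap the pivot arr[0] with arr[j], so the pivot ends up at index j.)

Hoare-style two-pointer partition with pivot = 20:

Initial array: [20, 5, 25, 25, 20, 9, 10]

Pointers start at i = 1, j = 6.
i stops at index 2 (arr[2]=25 > 20), j stops at index 6 (arr[6]=10 <= 20): swap arr[2] and arr[6], array becomes [20, 5, 10, 25, 20, 9, 25]
i stops at index 3 (arr[3]=25 > 20), j stops at index 5 (arr[5]=9 <= 20): swap arr[3] and arr[5], array becomes [20, 5, 10, 9, 20, 25, 25]
i ends at 5, j ends at 4: the pointers have crossed (j < i), so scanning stops.

Swap pivot arr[0] with arr[4] to place pivot at position 4: [20, 5, 10, 9, 20, 25, 25]
Pivot position: 4

After partitioning with pivot 20, the array becomes [20, 5, 10, 9, 20, 25, 25]. The pivot is placed at index 4. All elements to the left of the pivot are <= 20, and all elements to the right are > 20.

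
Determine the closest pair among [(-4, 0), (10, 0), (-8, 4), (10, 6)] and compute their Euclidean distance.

Computing all pairwise distances among 4 points:

d((-4, 0), (10, 0)) = 14.0
d((-4, 0), (-8, 4)) = 5.6569 <-- minimum
d((-4, 0), (10, 6)) = 15.2315
d((10, 0), (-8, 4)) = 18.4391
d((10, 0), (10, 6)) = 6.0
d((-8, 4), (10, 6)) = 18.1108

Closest pair: (-4, 0) and (-8, 4) with distance 5.6569

The closest pair is (-4, 0) and (-8, 4) with Euclidean distance 5.6569. For 4 points, brute-force pairwise comparison is shown above. For large n, the divide-and-conquer algorithm (sort by x, recurse on halves, check the dividing strip) achieves O(n log n).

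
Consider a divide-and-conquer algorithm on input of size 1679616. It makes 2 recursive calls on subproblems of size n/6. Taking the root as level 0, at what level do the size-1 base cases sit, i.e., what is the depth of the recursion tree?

For divide and conquer with division factor 6:

Problem sizes at each level:
Level 0: 1679616
Level 1: 279936
Level 2: 46656
Level 3: 7776
Level 4: 1296
Level 5: 216
Level 6: 36
Level 7: 6
Level 8: 1

The root is level 0 and the size-1 base case is level 8 (the tree spans levels 0 through 8, i.e. 9 levels counting the root), so the depth is the number of divisions: log_6(1679616) = 8

The recursion tree depth is log_6(1679616) = 8. At each level, the problem size is divided by 6, so it takes 8 divisions to reduce to a base case of size 1. The algorithm makes 2 recursive calls at each level.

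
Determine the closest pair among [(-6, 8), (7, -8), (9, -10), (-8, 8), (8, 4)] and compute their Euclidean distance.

Computing all pairwise distances among 5 points:

d((-6, 8), (7, -8)) = 20.6155
d((-6, 8), (9, -10)) = 23.4307
d((-6, 8), (-8, 8)) = 2.0 <-- minimum
d((-6, 8), (8, 4)) = 14.5602
d((7, -8), (9, -10)) = 2.8284
d((7, -8), (-8, 8)) = 21.9317
d((7, -8), (8, 4)) = 12.0416
d((9, -10), (-8, 8)) = 24.7588
d((9, -10), (8, 4)) = 14.0357
d((-8, 8), (8, 4)) = 16.4924

Closest pair: (-6, 8) and (-8, 8) with distance 2.0

The closest pair is (-6, 8) and (-8, 8) with Euclidean distance 2.0. For 5 points, brute-force pairwise comparison is shown above. For large n, the divide-and-conquer algorithm (sort by x, recurse on halves, check the dividing strip) achieves O(n log n).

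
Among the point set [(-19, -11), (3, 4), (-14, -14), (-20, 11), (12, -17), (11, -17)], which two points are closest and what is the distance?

Computing all pairwise distances among 6 points:

d((-19, -11), (3, 4)) = 26.6271
d((-19, -11), (-14, -14)) = 5.831
d((-19, -11), (-20, 11)) = 22.0227
d((-19, -11), (12, -17)) = 31.5753
d((-19, -11), (11, -17)) = 30.5941
d((3, 4), (-14, -14)) = 24.7588
d((3, 4), (-20, 11)) = 24.0416
d((3, 4), (12, -17)) = 22.8473
d((3, 4), (11, -17)) = 22.4722
d((-14, -14), (-20, 11)) = 25.7099
d((-14, -14), (12, -17)) = 26.1725
d((-14, -14), (11, -17)) = 25.1794
d((-20, 11), (12, -17)) = 42.5206
d((-20, 11), (11, -17)) = 41.7732
d((12, -17), (11, -17)) = 1.0 <-- minimum

Closest pair: (12, -17) and (11, -17) with distance 1.0

The closest pair is (12, -17) and (11, -17) with Euclidean distance 1.0. For 6 points, brute-force pairwise comparison is shown above. For large n, the divide-and-conquer algorithm (sort by x, recurse on halves, check the dividing strip) achieves O(n log n).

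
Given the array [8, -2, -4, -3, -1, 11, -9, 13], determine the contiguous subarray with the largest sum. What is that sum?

Using Kadane's algorithm on [8, -2, -4, -3, -1, 11, -9, 13]:

Scanning through the array:
Position 1 (value -2): max_ending_here = 6, max_so_far = 8
Position 2 (value -4): max_ending_here = 2, max_so_far = 8
Position 3 (value -3): max_ending_here = -1, max_so_far = 8
Position 4 (value -1): max_ending_here = -1, max_so_far = 8
Position 5 (value 11): max_ending_here = 11, max_so_far = 11
Position 6 (value -9): max_ending_here = 2, max_so_far = 11
Position 7 (value 13): max_ending_here = 15, max_so_far = 15

Maximum subarray: [11, -9, 13]
Maximum sum: 15

The maximum subarray is [11, -9, 13] with sum 15. This subarray runs from index 5 to index 7.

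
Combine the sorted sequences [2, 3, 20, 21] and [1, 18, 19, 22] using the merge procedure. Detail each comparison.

Merging process:

Compare 2 vs 1: take 1 from right. Merged: [1]
Compare 2 vs 18: take 2 from left. Merged: [1, 2]
Compare 3 vs 18: take 3 from left. Merged: [1, 2, 3]
Compare 20 vs 18: take 18 from right. Merged: [1, 2, 3, 18]
Compare 20 vs 19: take 19 from right. Merged: [1, 2, 3, 18, 19]
Compare 20 vs 22: take 20 from left. Merged: [1, 2, 3, 18, 19, 20]
Compare 21 vs 22: take 21 from left. Merged: [1, 2, 3, 18, 19, 20, 21]
Append remaining from right: [22]. Merged: [1, 2, 3, 18, 19, 20, 21, 22]

Final merged array: [1, 2, 3, 18, 19, 20, 21, 22]
Total comparisons: 7

The merged array is [1, 2, 3, 18, 19, 20, 21, 22], requiring 7 comparisons. The merge step runs in O(n) time where n is the total number of elements.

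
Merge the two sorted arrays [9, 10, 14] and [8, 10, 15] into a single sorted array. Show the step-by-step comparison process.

Merging process:

Compare 9 vs 8: take 8 from right. Merged: [8]
Compare 9 vs 10: take 9 from left. Merged: [8, 9]
Compare 10 vs 10: take 10 from left. Merged: [8, 9, 10]
Compare 14 vs 10: take 10 from right. Merged: [8, 9, 10, 10]
Compare 14 vs 15: take 14 from left. Merged: [8, 9, 10, 10, 14]
Append remaining from right: [15]. Merged: [8, 9, 10, 10, 14, 15]

Final merged array: [8, 9, 10, 10, 14, 15]
Total comparisons: 5

The merged array is [8, 9, 10, 10, 14, 15], requiring 5 comparisons. The merge step runs in O(n) time where n is the total number of elements.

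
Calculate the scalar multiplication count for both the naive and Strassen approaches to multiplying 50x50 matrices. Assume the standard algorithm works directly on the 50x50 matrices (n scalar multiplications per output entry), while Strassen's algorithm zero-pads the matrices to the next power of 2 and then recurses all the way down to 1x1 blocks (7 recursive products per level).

Matrix multiplication for 50x50 matrices:

Strassen's algorithm requires power-of-2 dimensions. Pad 50x50 to 64x64 (next power of 2).

Standard algorithm: 50^3 = 125000 multiplications
Strassen's algorithm: 7^(log2(64)) = 7^6 = 117649 multiplications
Savings: 125000 - 117649 = 7351 multiplications

Standard: 125000 multiplications (50^3). Strassen: 117649 multiplications (7^6, after padding to 64x64). Strassen reduces 8 recursive multiplications to 7 at each level.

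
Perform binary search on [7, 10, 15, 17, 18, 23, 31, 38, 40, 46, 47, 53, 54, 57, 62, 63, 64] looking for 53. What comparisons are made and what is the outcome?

Binary search for 53 in [7, 10, 15, 17, 18, 23, 31, 38, 40, 46, 47, 53, 54, 57, 62, 63, 64]:

lo=0, hi=16, mid=8, arr[mid]=40 -> 40 < 53, search right half
lo=9, hi=16, mid=12, arr[mid]=54 -> 54 > 53, search left half
lo=9, hi=11, mid=10, arr[mid]=47 -> 47 < 53, search right half
lo=11, hi=11, mid=11, arr[mid]=53 -> Found target at index 11!

Binary search finds 53 at index 11 after 4 comparisons. The search repeatedly halves the search space by comparing with the middle element.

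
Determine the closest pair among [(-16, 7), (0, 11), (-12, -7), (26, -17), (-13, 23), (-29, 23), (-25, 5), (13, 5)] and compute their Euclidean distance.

Computing all pairwise distances among 8 points:

d((-16, 7), (0, 11)) = 16.4924
d((-16, 7), (-12, -7)) = 14.5602
d((-16, 7), (26, -17)) = 48.3735
d((-16, 7), (-13, 23)) = 16.2788
d((-16, 7), (-29, 23)) = 20.6155
d((-16, 7), (-25, 5)) = 9.2195 <-- minimum
d((-16, 7), (13, 5)) = 29.0689
d((0, 11), (-12, -7)) = 21.6333
d((0, 11), (26, -17)) = 38.2099
d((0, 11), (-13, 23)) = 17.6918
d((0, 11), (-29, 23)) = 31.3847
d((0, 11), (-25, 5)) = 25.7099
d((0, 11), (13, 5)) = 14.3178
d((-12, -7), (26, -17)) = 39.2938
d((-12, -7), (-13, 23)) = 30.0167
d((-12, -7), (-29, 23)) = 34.4819
d((-12, -7), (-25, 5)) = 17.6918
d((-12, -7), (13, 5)) = 27.7308
d((26, -17), (-13, 23)) = 55.8659
d((26, -17), (-29, 23)) = 68.0074
d((26, -17), (-25, 5)) = 55.5428
d((26, -17), (13, 5)) = 25.5539
d((-13, 23), (-29, 23)) = 16.0
d((-13, 23), (-25, 5)) = 21.6333
d((-13, 23), (13, 5)) = 31.6228
d((-29, 23), (-25, 5)) = 18.4391
d((-29, 23), (13, 5)) = 45.6946
d((-25, 5), (13, 5)) = 38.0

Closest pair: (-16, 7) and (-25, 5) with distance 9.2195

The closest pair is (-16, 7) and (-25, 5) with Euclidean distance 9.2195. For 8 points, brute-force pairwise comparison is shown above. For large n, the divide-and-conquer algorithm (sort by x, recurse on halves, check the dividing strip) achieves O(n log n).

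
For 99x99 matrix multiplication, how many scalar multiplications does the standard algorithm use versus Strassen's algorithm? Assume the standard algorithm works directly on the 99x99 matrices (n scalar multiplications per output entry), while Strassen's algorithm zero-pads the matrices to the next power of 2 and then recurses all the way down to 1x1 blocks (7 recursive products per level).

Matrix multiplication for 99x99 matrices:

Strassen's algorithm requires power-of-2 dimensions. Pad 99x99 to 128x128 (next power of 2).

Standard algorithm: 99^3 = 970299 multiplications
Strassen's algorithm: 7^(log2(128)) = 7^7 = 823543 multiplications
Savings: 970299 - 823543 = 146756 multiplications

Standard: 970299 multiplications (99^3). Strassen: 823543 multiplications (7^7, after padding to 128x128). Strassen reduces 8 recursive multiplications to 7 at each level.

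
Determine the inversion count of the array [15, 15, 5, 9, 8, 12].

Finding inversions in [15, 15, 5, 9, 8, 12]:

(0, 2): arr[0]=15 > arr[2]=5
(0, 3): arr[0]=15 > arr[3]=9
(0, 4): arr[0]=15 > arr[4]=8
(0, 5): arr[0]=15 > arr[5]=12
(1, 2): arr[1]=15 > arr[2]=5
(1, 3): arr[1]=15 > arr[3]=9
(1, 4): arr[1]=15 > arr[4]=8
(1, 5): arr[1]=15 > arr[5]=12
(3, 4): arr[3]=9 > arr[4]=8

Total inversions: 9

The array has 9 inversion(s): (0,2), (0,3), (0,4), (0,5), (1,2), (1,3), (1,4), (1,5), (3,4). Each pair (i,j) satisfies i < j and arr[i] > arr[j].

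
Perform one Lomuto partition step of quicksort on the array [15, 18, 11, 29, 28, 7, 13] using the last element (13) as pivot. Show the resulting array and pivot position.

Lomuto partition with pivot = 13:

Initial array: [15, 18, 11, 29, 28, 7, 13]

arr[0]=15 > 13: no swap
arr[1]=18 > 13: no swap
arr[2]=11 <= 13: swap with position 0, array becomes [11, 18, 15, 29, 28, 7, 13]
arr[3]=29 > 13: no swap
arr[4]=28 > 13: no swap
arr[5]=7 <= 13: swap with position 1, array becomes [11, 7, 15, 29, 28, 18, 13]

Place pivot at position 2: [11, 7, 13, 29, 28, 18, 15]
Pivot position: 2

After partitioning with pivot 13, the array becomes [11, 7, 13, 29, 28, 18, 15]. The pivot is placed at index 2. All elements to the left of the pivot are <= 13, and all elements to the right are > 13.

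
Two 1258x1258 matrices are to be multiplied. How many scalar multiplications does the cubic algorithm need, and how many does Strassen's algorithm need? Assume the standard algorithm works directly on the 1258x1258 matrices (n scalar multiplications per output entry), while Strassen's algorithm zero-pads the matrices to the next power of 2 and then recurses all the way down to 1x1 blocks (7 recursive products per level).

Matrix multiplication for 1258x1258 matrices:

Strassen's algorithm requires power-of-2 dimensions. Pad 1258x1258 to 2048x2048 (next power of 2).

Standard algorithm: 1258^3 = 1990865512 multiplications
Strassen's algorithm: 7^(log2(2048)) = 7^11 = 1977326743 multiplications
Savings: 1990865512 - 1977326743 = 13538769 multiplications

Standard: 1990865512 multiplications (1258^3). Strassen: 1977326743 multiplications (7^11, after padding to 2048x2048). Strassen reduces 8 recursive multiplications to 7 at each level.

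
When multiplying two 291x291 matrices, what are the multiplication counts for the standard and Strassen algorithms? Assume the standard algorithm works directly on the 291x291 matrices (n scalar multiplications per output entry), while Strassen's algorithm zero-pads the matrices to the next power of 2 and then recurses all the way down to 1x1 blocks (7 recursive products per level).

Matrix multiplication for 291x291 matrices:

Strassen's algorithm requires power-of-2 dimensions. Pad 291x291 to 512x512 (next power of 2).

Standard algorithm: 291^3 = 24642171 multiplications
Strassen's algorithm: 7^(log2(512)) = 7^9 = 40353607 multiplications
Difference: 24642171 - 40353607 = -15711436 (Strassen uses MORE here due to padding overhead — for small or just-over-power-of-2 n, padding can outweigh the per-level savings)

Standard: 24642171 multiplications (291^3). Strassen: 40353607 multiplications (7^9, after padding to 512x512). Strassen reduces 8 recursive multiplications to 7 at each level.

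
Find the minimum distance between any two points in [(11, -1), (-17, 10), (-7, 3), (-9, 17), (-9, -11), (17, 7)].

Computing all pairwise distances among 6 points:

d((11, -1), (-17, 10)) = 30.0832
d((11, -1), (-7, 3)) = 18.4391
d((11, -1), (-9, 17)) = 26.9072
d((11, -1), (-9, -11)) = 22.3607
d((11, -1), (17, 7)) = 10.0 <-- minimum
d((-17, 10), (-7, 3)) = 12.2066
d((-17, 10), (-9, 17)) = 10.6301
d((-17, 10), (-9, -11)) = 22.4722
d((-17, 10), (17, 7)) = 34.1321
d((-7, 3), (-9, 17)) = 14.1421
d((-7, 3), (-9, -11)) = 14.1421
d((-7, 3), (17, 7)) = 24.3311
d((-9, 17), (-9, -11)) = 28.0
d((-9, 17), (17, 7)) = 27.8568
d((-9, -11), (17, 7)) = 31.6228

Closest pair: (11, -1) and (17, 7) with distance 10.0

The closest pair is (11, -1) and (17, 7) with Euclidean distance 10.0. For 6 points, brute-force pairwise comparison is shown above. For large n, the divide-and-conquer algorithm (sort by x, recurse on halves, check the dividing strip) achieves O(n log n).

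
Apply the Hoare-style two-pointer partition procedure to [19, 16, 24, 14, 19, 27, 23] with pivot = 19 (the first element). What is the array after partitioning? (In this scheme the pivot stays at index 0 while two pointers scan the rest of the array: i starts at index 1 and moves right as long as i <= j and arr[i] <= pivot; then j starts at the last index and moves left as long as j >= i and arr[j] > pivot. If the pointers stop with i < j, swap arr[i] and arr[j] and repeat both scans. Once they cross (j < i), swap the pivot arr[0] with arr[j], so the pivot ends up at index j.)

Hoare-style two-pointer partition with pivot = 19:

Initial array: [19, 16, 24, 14, 19, 27, 23]

Pointers start at i = 1, j = 6.
i stops at index 2 (arr[2]=24 > 19), j stops at index 4 (arr[4]=19 <= 19): swap arr[2] and arr[4], array becomes [19, 16, 19, 14, 24, 27, 23]
i ends at 4, j ends at 3: the pointers have crossed (j < i), so scanning stops.

Swap pivot arr[0] with arr[3] to place pivot at position 3: [14, 16, 19, 19, 24, 27, 23]
Pivot position: 3

After partitioning with pivot 19, the array becomes [14, 16, 19, 19, 24, 27, 23]. The pivot is placed at index 3. All elements to the left of the pivot are <= 19, and all elements to the right are > 19.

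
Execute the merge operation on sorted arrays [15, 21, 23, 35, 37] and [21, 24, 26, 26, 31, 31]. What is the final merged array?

Merging process:

Compare 15 vs 21: take 15 from left. Merged: [15]
Compare 21 vs 21: take 21 from left. Merged: [15, 21]
Compare 23 vs 21: take 21 from right. Merged: [15, 21, 21]
Compare 23 vs 24: take 23 from left. Merged: [15, 21, 21, 23]
Compare 35 vs 24: take 24 from right. Merged: [15, 21, 21, 23, 24]
Compare 35 vs 26: take 26 from right. Merged: [15, 21, 21, 23, 24, 26]
Compare 35 vs 26: take 26 from right. Merged: [15, 21, 21, 23, 24, 26, 26]
Compare 35 vs 31: take 31 from right. Merged: [15, 21, 21, 23, 24, 26, 26, 31]
Compare 35 vs 31: take 31 from right. Merged: [15, 21, 21, 23, 24, 26, 26, 31, 31]
Append remaining from left: [35, 37]. Merged: [15, 21, 21, 23, 24, 26, 26, 31, 31, 35, 37]

Final merged array: [15, 21, 21, 23, 24, 26, 26, 31, 31, 35, 37]
Total comparisons: 9

The merged array is [15, 21, 21, 23, 24, 26, 26, 31, 31, 35, 37], requiring 9 comparisons. The merge step runs in O(n) time where n is the total number of elements.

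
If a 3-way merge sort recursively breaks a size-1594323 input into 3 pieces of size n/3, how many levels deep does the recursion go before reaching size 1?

For divide and conquer with division factor 3:

Problem sizes at each level:
Level 0: 1594323
Level 1: 531441
Level 2: 177147
Level 3: 59049
Level 4: 19683
Level 5: 6561
Level 6: 2187
Level 7: 729
Level 8: 243
Level 9: 81
Level 10: 27
Level 11: 9
Level 12: 3
Level 13: 1

The root is level 0 and the size-1 base case is level 13 (the tree spans levels 0 through 13, i.e. 14 levels counting the root), so the depth is the number of divisions: log_3(1594323) = 13

The recursion tree depth is log_3(1594323) = 13. At each level, the problem size is divided by 3, so it takes 13 divisions to reduce to a base case of size 1. The algorithm makes 3 recursive calls at each level.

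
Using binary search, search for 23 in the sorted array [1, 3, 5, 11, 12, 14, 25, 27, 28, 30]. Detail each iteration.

Binary search for 23 in [1, 3, 5, 11, 12, 14, 25, 27, 28, 30]:

lo=0, hi=9, mid=4, arr[mid]=12 -> 12 < 23, search right half
lo=5, hi=9, mid=7, arr[mid]=27 -> 27 > 23, search left half
lo=5, hi=6, mid=5, arr[mid]=14 -> 14 < 23, search right half
lo=6, hi=6, mid=6, arr[mid]=25 -> 25 > 23, search left half
lo=6 > hi=5, target 23 not found

Binary search determines that 23 is not in the array after 4 comparisons. The search space was exhausted without finding the target.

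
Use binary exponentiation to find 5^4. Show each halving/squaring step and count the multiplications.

Computing 5^4 by squaring (build up from 5^1; each line after the first costs one multiplication):

5^1 = 5
5^2 = (5^1)^2 = 5^2 = 25
5^4 = (5^2)^2 = 25^2 = 625

Result: 625
Multiplications needed: 2 (2 lines after 5^1)

5^4 = 625. Using exponentiation by squaring, this requires 2 multiplications. The key idea: if the exponent is even, square the half-power; if odd, multiply by the base once.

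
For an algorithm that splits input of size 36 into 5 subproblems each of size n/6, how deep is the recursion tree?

For divide and conquer with division factor 6:

Problem sizes at each level:
Level 0: 36
Level 1: 6
Level 2: 1

The root is level 0 and the size-1 base case is level 2 (the tree spans levels 0 through 2, i.e. 3 levels counting the root), so the depth is the number of divisions: log_6(36) = 2

The recursion tree depth is log_6(36) = 2. At each level, the problem size is divided by 6, so it takes 2 divisions to reduce to a base case of size 1. The algorithm makes 5 recursive calls at each level.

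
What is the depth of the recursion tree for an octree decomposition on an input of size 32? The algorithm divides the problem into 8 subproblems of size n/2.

For divide and conquer with division factor 2:

Problem sizes at each level:
Level 0: 32
Level 1: 16
Level 2: 8
Level 3: 4
Level 4: 2
Level 5: 1

The root is level 0 and the size-1 base case is level 5 (the tree spans levels 0 through 5, i.e. 6 levels counting the root), so the depth is the number of divisions: log_2(32) = 5

The recursion tree depth is log_2(32) = 5. At each level, the problem size is divided by 2, so it takes 5 divisions to reduce to a base case of size 1. The algorithm makes 8 recursive calls at each level.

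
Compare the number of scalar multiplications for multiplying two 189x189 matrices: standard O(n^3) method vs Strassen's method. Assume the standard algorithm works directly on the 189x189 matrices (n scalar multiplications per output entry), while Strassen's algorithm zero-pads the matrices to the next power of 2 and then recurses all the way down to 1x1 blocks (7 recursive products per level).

Matrix multiplication for 189x189 matrices:

Strassen's algorithm requires power-of-2 dimensions. Pad 189x189 to 256x256 (next power of 2).

Standard algorithm: 189^3 = 6751269 multiplications
Strassen's algorithm: 7^(log2(256)) = 7^8 = 5764801 multiplications
Savings: 6751269 - 5764801 = 986468 multiplications

Standard: 6751269 multiplications (189^3). Strassen: 5764801 multiplications (7^8, after padding to 256x256). Strassen reduces 8 recursive multiplications to 7 at each level.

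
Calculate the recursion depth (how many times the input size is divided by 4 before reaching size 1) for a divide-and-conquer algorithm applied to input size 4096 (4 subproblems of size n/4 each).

For divide and conquer with division factor 4:

Problem sizes at each level:
Level 0: 4096
Level 1: 1024
Level 2: 256
Level 3: 64
Level 4: 16
Level 5: 4
Level 6: 1

The root is level 0 and the size-1 base case is level 6 (the tree spans levels 0 through 6, i.e. 7 levels counting the root), so the depth is the number of divisions: log_4(4096) = 6

The recursion tree depth is log_4(4096) = 6. At each level, the problem size is divided by 4, so it takes 6 divisions to reduce to a base case of size 1. The algorithm makes 4 recursive calls at each level.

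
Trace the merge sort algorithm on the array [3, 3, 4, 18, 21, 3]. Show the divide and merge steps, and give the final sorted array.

Merge sort trace:

Split: [3, 3, 4, 18, 21, 3] -> [3, 3, 4] and [18, 21, 3]
  Split: [3, 3, 4] -> [3] and [3, 4]
    Split: [3, 4] -> [3] and [4]
    Merge: [3] + [4] -> [3, 4]
  Merge: [3] + [3, 4] -> [3, 3, 4]
  Split: [18, 21, 3] -> [18] and [21, 3]
    Split: [21, 3] -> [21] and [3]
    Merge: [21] + [3] -> [3, 21]
  Merge: [18] + [3, 21] -> [3, 18, 21]
Merge: [3, 3, 4] + [3, 18, 21] -> [3, 3, 3, 4, 18, 21]

Final sorted array: [3, 3, 3, 4, 18, 21]

The merge sort proceeds by recursively splitting the array and merging sorted halves.
After all merges, the sorted array is [3, 3, 3, 4, 18, 21].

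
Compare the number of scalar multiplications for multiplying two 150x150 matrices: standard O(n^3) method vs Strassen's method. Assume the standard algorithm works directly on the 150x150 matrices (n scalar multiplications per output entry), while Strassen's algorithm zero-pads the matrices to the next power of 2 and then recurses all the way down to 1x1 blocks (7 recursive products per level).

Matrix multiplication for 150x150 matrices:

Strassen's algorithm requires power-of-2 dimensions. Pad 150x150 to 256x256 (next power of 2).

Standard algorithm: 150^3 = 3375000 multiplications
Strassen's algorithm: 7^(log2(256)) = 7^8 = 5764801 multiplications
Difference: 3375000 - 5764801 = -2389801 (Strassen uses MORE here due to padding overhead — for small or just-over-power-of-2 n, padding can outweigh the per-level savings)

Standard: 3375000 multiplications (150^3). Strassen: 5764801 multiplications (7^8, after padding to 256x256). Strassen reduces 8 recursive multiplications to 7 at each level.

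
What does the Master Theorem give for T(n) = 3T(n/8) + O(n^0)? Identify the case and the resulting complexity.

Master Theorem for T(n) = 3T(n/8) + O(n^0):

a = 3, b = 8, c = 0
log_b(a) = log_8(3) = 0.5283

Case 1: c = 0 < log_8(3) = 0.5283
T(n) = O(n^(log_8 3))

For T(n) = 3T(n/8) + O(n^0): log_8(3) = 0.5283. This is Case 1 of the Master Theorem (c < log_b(a), work dominated by leaves), giving O(n^(log_8 3)).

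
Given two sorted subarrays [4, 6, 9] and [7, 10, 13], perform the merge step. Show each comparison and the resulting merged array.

Merging process:

Compare 4 vs 7: take 4 from left. Merged: [4]
Compare 6 vs 7: take 6 from left. Merged: [4, 6]
Compare 9 vs 7: take 7 from right. Merged: [4, 6, 7]
Compare 9 vs 10: take 9 from left. Merged: [4, 6, 7, 9]
Append remaining from right: [10, 13]. Merged: [4, 6, 7, 9, 10, 13]

Final merged array: [4, 6, 7, 9, 10, 13]
Total comparisons: 4

The merged array is [4, 6, 7, 9, 10, 13], requiring 4 comparisons. The merge step runs in O(n) time where n is the total number of elements.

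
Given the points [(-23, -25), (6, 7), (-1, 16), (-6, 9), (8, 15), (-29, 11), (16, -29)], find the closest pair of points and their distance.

Computing all pairwise distances among 7 points:

d((-23, -25), (6, 7)) = 43.1856
d((-23, -25), (-1, 16)) = 46.5296
d((-23, -25), (-6, 9)) = 38.0132
d((-23, -25), (8, 15)) = 50.6063
d((-23, -25), (-29, 11)) = 36.4966
d((-23, -25), (16, -29)) = 39.2046
d((6, 7), (-1, 16)) = 11.4018
d((6, 7), (-6, 9)) = 12.1655
d((6, 7), (8, 15)) = 8.2462 <-- minimum
d((6, 7), (-29, 11)) = 35.2278
d((6, 7), (16, -29)) = 37.3631
d((-1, 16), (-6, 9)) = 8.6023
d((-1, 16), (8, 15)) = 9.0554
d((-1, 16), (-29, 11)) = 28.4429
d((-1, 16), (16, -29)) = 48.1041
d((-6, 9), (8, 15)) = 15.2315
d((-6, 9), (-29, 11)) = 23.0868
d((-6, 9), (16, -29)) = 43.909
d((8, 15), (-29, 11)) = 37.2156
d((8, 15), (16, -29)) = 44.7214
d((-29, 11), (16, -29)) = 60.208

Closest pair: (6, 7) and (8, 15) with distance 8.2462

The closest pair is (6, 7) and (8, 15) with Euclidean distance 8.2462. For 7 points, brute-force pairwise comparison is shown above. For large n, the divide-and-conquer algorithm (sort by x, recurse on halves, check the dividing strip) achieves O(n log n).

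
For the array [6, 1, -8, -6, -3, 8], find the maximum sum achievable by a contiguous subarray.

Using Kadane's algorithm on [6, 1, -8, -6, -3, 8]:

Scanning through the array:
Position 1 (value 1): max_ending_here = 7, max_so_far = 7
Position 2 (value -8): max_ending_here = -1, max_so_far = 7
Position 3 (value -6): max_ending_here = -6, max_so_far = 7
Position 4 (value -3): max_ending_here = -3, max_so_far = 7
Position 5 (value 8): max_ending_here = 8, max_so_far = 8

Maximum subarray: [8]
Maximum sum: 8

The maximum subarray is [8] with sum 8. This subarray runs from index 5 to index 5.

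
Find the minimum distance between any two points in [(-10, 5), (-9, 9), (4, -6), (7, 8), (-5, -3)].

Computing all pairwise distances among 5 points:

d((-10, 5), (-9, 9)) = 4.1231 <-- minimum
d((-10, 5), (4, -6)) = 17.8045
d((-10, 5), (7, 8)) = 17.2627
d((-10, 5), (-5, -3)) = 9.434
d((-9, 9), (4, -6)) = 19.8494
d((-9, 9), (7, 8)) = 16.0312
d((-9, 9), (-5, -3)) = 12.6491
d((4, -6), (7, 8)) = 14.3178
d((4, -6), (-5, -3)) = 9.4868
d((7, 8), (-5, -3)) = 16.2788

Closest pair: (-10, 5) and (-9, 9) with distance 4.1231

The closest pair is (-10, 5) and (-9, 9) with Euclidean distance 4.1231. For 5 points, brute-force pairwise comparison is shown above. For large n, the divide-and-conquer algorithm (sort by x, recurse on halves, check the dividing strip) achieves O(n log n).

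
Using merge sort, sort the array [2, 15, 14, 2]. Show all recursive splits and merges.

Merge sort trace:

Split: [2, 15, 14, 2] -> [2, 15] and [14, 2]
  Split: [2, 15] -> [2] and [15]
  Merge: [2] + [15] -> [2, 15]
  Split: [14, 2] -> [14] and [2]
  Merge: [14] + [2] -> [2, 14]
Merge: [2, 15] + [2, 14] -> [2, 2, 14, 15]

Final sorted array: [2, 2, 14, 15]

The merge sort proceeds by recursively splitting the array and merging sorted halves.
After all merges, the sorted array is [2, 2, 14, 15].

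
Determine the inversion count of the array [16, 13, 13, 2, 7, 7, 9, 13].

Finding inversions in [16, 13, 13, 2, 7, 7, 9, 13]:

(0, 1): arr[0]=16 > arr[1]=13
(0, 2): arr[0]=16 > arr[2]=13
(0, 3): arr[0]=16 > arr[3]=2
(0, 4): arr[0]=16 > arr[4]=7
(0, 5): arr[0]=16 > arr[5]=7
(0, 6): arr[0]=16 > arr[6]=9
(0, 7): arr[0]=16 > arr[7]=13
(1, 3): arr[1]=13 > arr[3]=2
(1, 4): arr[1]=13 > arr[4]=7
(1, 5): arr[1]=13 > arr[5]=7
(1, 6): arr[1]=13 > arr[6]=9
(2, 3): arr[2]=13 > arr[3]=2
(2, 4): arr[2]=13 > arr[4]=7
(2, 5): arr[2]=13 > arr[5]=7
(2, 6): arr[2]=13 > arr[6]=9

Total inversions: 15

The array has 15 inversion(s): (0,1), (0,2), (0,3), (0,4), (0,5), (0,6), (0,7), (1,3), (1,4), (1,5), (1,6), (2,3), (2,4), (2,5), (2,6). Each pair (i,j) satisfies i < j and arr[i] > arr[j].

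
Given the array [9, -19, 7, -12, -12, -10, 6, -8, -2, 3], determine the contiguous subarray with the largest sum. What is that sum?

Using Kadane's algorithm on [9, -19, 7, -12, -12, -10, 6, -8, -2, 3]:

Scanning through the array:
Position 1 (value -19): max_ending_here = -10, max_so_far = 9
Position 2 (value 7): max_ending_here = 7, max_so_far = 9
Position 3 (value -12): max_ending_here = -5, max_so_far = 9
Position 4 (value -12): max_ending_here = -12, max_so_far = 9
Position 5 (value -10): max_ending_here = -10, max_so_far = 9
Position 6 (value 6): max_ending_here = 6, max_so_far = 9
Position 7 (value -8): max_ending_here = -2, max_so_far = 9
Position 8 (value -2): max_ending_here = -2, max_so_far = 9
Position 9 (value 3): max_ending_here = 3, max_so_far = 9

Maximum subarray: [9]
Maximum sum: 9

The maximum subarray is [9] with sum 9. This subarray runs from index 0 to index 0.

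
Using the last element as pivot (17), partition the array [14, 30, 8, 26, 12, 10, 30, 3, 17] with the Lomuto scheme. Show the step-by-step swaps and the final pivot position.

Lomuto partition with pivot = 17:

Initial array: [14, 30, 8, 26, 12, 10, 30, 3, 17]

arr[0]=14 <= 17: swap with position 0, array becomes [14, 30, 8, 26, 12, 10, 30, 3, 17]
arr[1]=30 > 17: no swap
arr[2]=8 <= 17: swap with position 1, array becomes [14, 8, 30, 26, 12, 10, 30, 3, 17]
arr[3]=26 > 17: no swap
arr[4]=12 <= 17: swap with position 2, array becomes [14, 8, 12, 26, 30, 10, 30, 3, 17]
arr[5]=10 <= 17: swap with position 3, array becomes [14, 8, 12, 10, 30, 26, 30, 3, 17]
arr[6]=30 > 17: no swap
arr[7]=3 <= 17: swap with position 4, array becomes [14, 8, 12, 10, 3, 26, 30, 30, 17]

Place pivot at position 5: [14, 8, 12, 10, 3, 17, 30, 30, 26]
Pivot position: 5

After partitioning with pivot 17, the array becomes [14, 8, 12, 10, 3, 17, 30, 30, 26]. The pivot is placed at index 5. All elements to the left of the pivot are <= 17, and all elements to the right are > 17.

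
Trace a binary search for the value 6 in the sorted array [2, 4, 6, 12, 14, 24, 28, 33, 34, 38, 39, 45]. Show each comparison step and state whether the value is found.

Binary search for 6 in [2, 4, 6, 12, 14, 24, 28, 33, 34, 38, 39, 45]:

lo=0, hi=11, mid=5, arr[mid]=24 -> 24 > 6, search left half
lo=0, hi=4, mid=2, arr[mid]=6 -> Found target at index 2!

Binary search finds 6 at index 2 after 2 comparisons. The search repeatedly halves the search space by comparing with the middle element.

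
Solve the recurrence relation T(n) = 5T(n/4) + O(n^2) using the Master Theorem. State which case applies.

Master Theorem for T(n) = 5T(n/4) + O(n^2):

a = 5, b = 4, c = 2
log_b(a) = log_4(5) = 1.1610

Case 3: c = 2 > log_4(5) = 1.1610
T(n) = O(n^2) = O(n^2)

For T(n) = 5T(n/4) + O(n^2): log_4(5) = 1.1610. This is Case 3 of the Master Theorem (c > log_b(a), work dominated by root), giving O(n^2).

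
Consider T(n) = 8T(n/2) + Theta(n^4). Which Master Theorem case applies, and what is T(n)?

Master Theorem for T(n) = 8T(n/2) + O(n^4):

a = 8, b = 2, c = 4
log_b(a) = log_2(8) = 3.0000

Case 3: c = 4 > log_2(8) = 3.0000
T(n) = O(n^4) = O(n^4)

For T(n) = 8T(n/2) + O(n^4): log_2(8) = 3.0000. This is Case 3 of the Master Theorem (c > log_b(a), work dominated by root), giving O(n^4).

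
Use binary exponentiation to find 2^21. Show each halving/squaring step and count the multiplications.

Computing 2^21 by squaring (build up from 2^1; each line after the first costs one multiplication):

2^1 = 2
2^2 = (2^1)^2 = 2^2 = 4
2^4 = (2^2)^2 = 4^2 = 16
2^5 = 2 * 2^4 = 2 * 16 = 32
2^10 = (2^5)^2 = 32^2 = 1024
2^20 = (2^10)^2 = 1024^2 = 1048576
2^21 = 2 * 2^20 = 2 * 1048576 = 2097152

Result: 2097152
Multiplications needed: 6 (6 lines after 2^1)

2^21 = 2097152. Using exponentiation by squaring, this requires 6 multiplications. The key idea: if the exponent is even, square the half-power; if odd, multiply by the base once.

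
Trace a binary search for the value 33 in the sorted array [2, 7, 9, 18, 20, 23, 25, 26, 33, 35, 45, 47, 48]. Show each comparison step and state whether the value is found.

Binary search for 33 in [2, 7, 9, 18, 20, 23, 25, 26, 33, 35, 45, 47, 48]:

lo=0, hi=12, mid=6, arr[mid]=25 -> 25 < 33, search right half
lo=7, hi=12, mid=9, arr[mid]=35 -> 35 > 33, search left half
lo=7, hi=8, mid=7, arr[mid]=26 -> 26 < 33, search right half
lo=8, hi=8, mid=8, arr[mid]=33 -> Found target at index 8!

Binary search finds 33 at index 8 after 4 comparisons. The search repeatedly halves the search space by comparing with the middle element.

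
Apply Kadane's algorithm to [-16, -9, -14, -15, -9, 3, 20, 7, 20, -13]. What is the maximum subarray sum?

Using Kadane's algorithm on [-16, -9, -14, -15, -9, 3, 20, 7, 20, -13]:

Scanning through the array:
Position 1 (value -9): max_ending_here = -9, max_so_far = -9
Position 2 (value -14): max_ending_here = -14, max_so_far = -9
Position 3 (value -15): max_ending_here = -15, max_so_far = -9
Position 4 (value -9): max_ending_here = -9, max_so_far = -9
Position 5 (value 3): max_ending_here = 3, max_so_far = 3
Position 6 (value 20): max_ending_here = 23, max_so_far = 23
Position 7 (value 7): max_ending_here = 30, max_so_far = 30
Position 8 (value 20): max_ending_here = 50, max_so_far = 50
Position 9 (value -13): max_ending_here = 37, max_so_far = 50

Maximum subarray: [3, 20, 7, 20]
Maximum sum: 50

The maximum subarray is [3, 20, 7, 20] with sum 50. This subarray runs from index 5 to index 8.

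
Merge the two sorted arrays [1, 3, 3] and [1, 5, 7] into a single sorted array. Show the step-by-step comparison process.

Merging process:

Compare 1 vs 1: take 1 from left. Merged: [1]
Compare 3 vs 1: take 1 from right. Merged: [1, 1]
Compare 3 vs 5: take 3 from left. Merged: [1, 1, 3]
Compare 3 vs 5: take 3 from left. Merged: [1, 1, 3, 3]
Append remaining from right: [5, 7]. Merged: [1, 1, 3, 3, 5, 7]

Final merged array: [1, 1, 3, 3, 5, 7]
Total comparisons: 4

The merged array is [1, 1, 3, 3, 5, 7], requiring 4 comparisons. The merge step runs in O(n) time where n is the total number of elements.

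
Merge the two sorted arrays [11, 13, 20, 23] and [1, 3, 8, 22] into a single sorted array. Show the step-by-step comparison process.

Merging process:

Compare 11 vs 1: take 1 from right. Merged: [1]
Compare 11 vs 3: take 3 from right. Merged: [1, 3]
Compare 11 vs 8: take 8 from right. Merged: [1, 3, 8]
Compare 11 vs 22: take 11 from left. Merged: [1, 3, 8, 11]
Compare 13 vs 22: take 13 from left. Merged: [1, 3, 8, 11, 13]
Compare 20 vs 22: take 20 from left. Merged: [1, 3, 8, 11, 13, 20]
Compare 23 vs 22: take 22 from right. Merged: [1, 3, 8, 11, 13, 20, 22]
Append remaining from left: [23]. Merged: [1, 3, 8, 11, 13, 20, 22, 23]

Final merged array: [1, 3, 8, 11, 13, 20, 22, 23]
Total comparisons: 7

The merged array is [1, 3, 8, 11, 13, 20, 22, 23], requiring 7 comparisons. The merge step runs in O(n) time where n is the total number of elements.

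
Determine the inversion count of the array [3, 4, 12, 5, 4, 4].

Finding inversions in [3, 4, 12, 5, 4, 4]:

(2, 3): arr[2]=12 > arr[3]=5
(2, 4): arr[2]=12 > arr[4]=4
(2, 5): arr[2]=12 > arr[5]=4
(3, 4): arr[3]=5 > arr[4]=4
(3, 5): arr[3]=5 > arr[5]=4

Total inversions: 5

The array has 5 inversion(s): (2,3), (2,4), (2,5), (3,4), (3,5). Each pair (i,j) satisfies i < j and arr[i] > arr[j].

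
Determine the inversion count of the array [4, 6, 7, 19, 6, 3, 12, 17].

Finding inversions in [4, 6, 7, 19, 6, 3, 12, 17]:

(0, 5): arr[0]=4 > arr[5]=3
(1, 5): arr[1]=6 > arr[5]=3
(2, 4): arr[2]=7 > arr[4]=6
(2, 5): arr[2]=7 > arr[5]=3
(3, 4): arr[3]=19 > arr[4]=6
(3, 5): arr[3]=19 > arr[5]=3
(3, 6): arr[3]=19 > arr[6]=12
(3, 7): arr[3]=19 > arr[7]=17
(4, 5): arr[4]=6 > arr[5]=3

Total inversions: 9

The array has 9 inversion(s): (0,5), (1,5), (2,4), (2,5), (3,4), (3,5), (3,6), (3,7), (4,5). Each pair (i,j) satisfies i < j and arr[i] > arr[j].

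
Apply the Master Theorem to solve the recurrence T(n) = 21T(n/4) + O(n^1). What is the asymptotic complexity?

Master Theorem for T(n) = 21T(n/4) + O(n^1):

a = 21, b = 4, c = 1
log_b(a) = log_4(21) = 2.1962

Case 1: c = 1 < log_4(21) = 2.1962
T(n) = O(n^(log_4 21))

For T(n) = 21T(n/4) + O(n^1): log_4(21) = 2.1962. This is Case 1 of the Master Theorem (c < log_b(a), work dominated by leaves), giving O(n^(log_4 21)).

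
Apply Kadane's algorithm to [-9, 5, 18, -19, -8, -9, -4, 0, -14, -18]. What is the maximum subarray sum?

Using Kadane's algorithm on [-9, 5, 18, -19, -8, -9, -4, 0, -14, -18]:

Scanning through the array:
Position 1 (value 5): max_ending_here = 5, max_so_far = 5
Position 2 (value 18): max_ending_here = 23, max_so_far = 23
Position 3 (value -19): max_ending_here = 4, max_so_far = 23
Position 4 (value -8): max_ending_here = -4, max_so_far = 23
Position 5 (value -9): max_ending_here = -9, max_so_far = 23
Position 6 (value -4): max_ending_here = -4, max_so_far = 23
Position 7 (value 0): max_ending_here = 0, max_so_far = 23
Position 8 (value -14): max_ending_here = -14, max_so_far = 23
Position 9 (value -18): max_ending_here = -18, max_so_far = 23

Maximum subarray: [5, 18]
Maximum sum: 23

The maximum subarray is [5, 18] with sum 23. This subarray runs from index 1 to index 2.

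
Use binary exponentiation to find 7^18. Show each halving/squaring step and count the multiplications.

Computing 7^18 by squaring (build up from 7^1; each line after the first costs one multiplication):

7^1 = 7
7^2 = (7^1)^2 = 7^2 = 49
7^4 = (7^2)^2 = 49^2 = 2401
7^8 = (7^4)^2 = 2401^2 = 5764801
7^9 = 7 * 7^8 = 7 * 5764801 = 40353607
7^18 = (7^9)^2 = 40353607^2 = 1628413597910449

Result: 1628413597910449
Multiplications needed: 5 (5 lines after 7^1)

7^18 = 1628413597910449. Using exponentiation by squaring, this requires 5 multiplications. The key idea: if the exponent is even, square the half-power; if odd, multiply by the base once.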